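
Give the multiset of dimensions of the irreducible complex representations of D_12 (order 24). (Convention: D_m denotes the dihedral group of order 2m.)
Dimensions: 1, 1, 1, 1, 2, 2, 2, 2, 2

Derivation: There are 9 irreducibles (= number of conjugacy classes). Their dimensions d_i satisfy sum d_i^2 = |G| = 24: 1 + 1 + 1 + 1 + 4 + 4 + 4 + 4 + 4 = 24.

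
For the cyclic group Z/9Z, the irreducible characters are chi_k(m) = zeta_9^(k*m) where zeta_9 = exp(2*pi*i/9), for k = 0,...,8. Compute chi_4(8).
chi_4(8) = zeta_9^32 = exp(-8*I*pi/9)

Details: chi_4(8) = zeta_9^(4*8) = zeta_9^32. Since zeta_9^9 = 1, this equals zeta_9^5 = exp(2*pi*i*5/9) = exp(-8*I*pi/9).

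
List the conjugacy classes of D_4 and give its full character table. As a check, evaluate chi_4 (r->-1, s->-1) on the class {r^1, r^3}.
Conjugacy classes: {e} of size 1, {r^2} of size 1, {r^1, r^3} of size 2, {s, sr^2, ...} of size 2, {sr, sr^3, ...} of size 2.
Character table:
  irrep \ class              {e} (size 1)  {r^2} (size 1)  {r^1, r^3} (size 2)  {s, sr^2, ...} (size 2)  {sr, sr^3, ...} (size 2)
  chi_1 (triv)               1             1               1                    1                        1                       
  chi_2 (sign: r->1, s->-1)  1             1               1                    -1                       -1                      
  chi_3 (r->-1, s->1)        1             1               -1                   1                        -1                      
  chi_4 (r->-1, s->-1)       1             1               -1                   -1                       1                       
  chi_5 (2d, j=1)            2             -2              0                    0                        0                       

Spot check: chi_4 (r->-1, s->-1) on {r^1, r^3} = -1.

Derivation: D_4 has order 2*4 = 8 with 5 conjugacy classes, hence 5 irreducibles. Sum of squared dims 1 + 1 + 1 + 1 + 4 = 8 = |G|. Linear characters come from the abelianisation; the 2-dimensional irreps have character r^k -> 2*cos(2*pi*j*k/4), reflections -> 0.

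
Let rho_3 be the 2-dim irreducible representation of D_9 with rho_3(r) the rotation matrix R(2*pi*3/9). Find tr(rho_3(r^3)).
chi_{rho_3}(r^3) = 2*cos(2*pi*3*3/9) = 2

Proof sketch: rho_3(r^3) is rotation by angle 2*pi*3*3/9, whose trace is 2*cos(2*pi*3*3/9) = 2.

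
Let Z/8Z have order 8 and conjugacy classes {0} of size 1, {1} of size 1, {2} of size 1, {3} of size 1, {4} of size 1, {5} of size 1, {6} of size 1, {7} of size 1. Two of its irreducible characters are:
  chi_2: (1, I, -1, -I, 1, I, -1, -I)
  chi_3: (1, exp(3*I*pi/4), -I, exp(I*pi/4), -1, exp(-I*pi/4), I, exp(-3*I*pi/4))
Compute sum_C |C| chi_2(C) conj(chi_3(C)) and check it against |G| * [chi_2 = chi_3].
Sum = 0; so <chi_2, chi_3> = 0 (distinct irreducibles are orthogonal).

Argument: Compute term by term over conjugacy classes (|C| * chi_2(C) * conj(chi_3(C))):
  1*(1)*conj(1) + 1*(I)*conj(exp(3*I*pi/4)) + 1*(-1)*conj(-I) + 1*(-I)*conj(exp(I*pi/4)) + 1*(1)*conj(-1) + 1*(I)*conj(exp(-I*pi/4)) + 1*(-1)*conj(I) + 1*(-I)*conj(exp(-3*I*pi/4))
  = (1) + (exp(-I*pi/4)) + (-I) + (-exp(I*pi/4)) + (-1) + (exp(3*I*pi/4)) + (I) + (-exp(-3*I*pi/4))
  = 0.
(Exp terms are combined using exp(i*s)*conj(exp(i*t)) = exp(i*(s-t)), and sums of them are collapsed using the identity that for every m > 1 the m distinct m-th roots of unity sum to 0, e.g. 1 + exp(2*I*pi/3) + exp(-2*I*pi/3) = 0.)
Dividing by |G| = 8 gives 0/8 = 0, matching the row-orthogonality relation <chi_2, chi_3> = [chi_2 = chi_3].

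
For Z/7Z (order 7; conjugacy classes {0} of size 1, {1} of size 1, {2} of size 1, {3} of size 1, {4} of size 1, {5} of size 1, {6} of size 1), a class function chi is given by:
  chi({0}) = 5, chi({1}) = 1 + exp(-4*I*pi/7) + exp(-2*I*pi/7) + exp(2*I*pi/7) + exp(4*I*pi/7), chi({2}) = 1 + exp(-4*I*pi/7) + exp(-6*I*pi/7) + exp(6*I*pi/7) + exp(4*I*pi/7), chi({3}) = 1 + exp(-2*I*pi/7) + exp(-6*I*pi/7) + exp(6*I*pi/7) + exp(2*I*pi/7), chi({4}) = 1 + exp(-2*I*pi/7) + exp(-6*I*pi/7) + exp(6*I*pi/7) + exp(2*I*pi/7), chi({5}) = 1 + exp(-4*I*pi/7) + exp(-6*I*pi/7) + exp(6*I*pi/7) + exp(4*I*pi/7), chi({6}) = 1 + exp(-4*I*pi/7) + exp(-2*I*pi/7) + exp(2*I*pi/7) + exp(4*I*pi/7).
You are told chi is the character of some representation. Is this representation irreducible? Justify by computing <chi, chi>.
Not irreducible (reducible): <chi, chi> = 5 > 1.

Details: <chi, chi> = (1/|G|) sum_C |C| * |chi(C)|^2 = (1/7)[1*|5|^2 + 1*|1 + exp(-4*I*pi/7) + exp(-2*I*pi/7) + exp(2*I*pi/7) + exp(4*I*pi/7)|^2 + 1*|1 + exp(-4*I*pi/7) + exp(-6*I*pi/7) + exp(6*I*pi/7) + exp(4*I*pi/7)|^2 + 1*|1 + exp(-2*I*pi/7) + exp(-6*I*pi/7) + exp(6*I*pi/7) + exp(2*I*pi/7)|^2 + 1*|1 + exp(-2*I*pi/7) + exp(-6*I*pi/7) + exp(6*I*pi/7) + exp(2*I*pi/7)|^2 + 1*|1 + exp(-4*I*pi/7) + exp(-6*I*pi/7) + exp(6*I*pi/7) + exp(4*I*pi/7)|^2 + 1*|1 + exp(-4*I*pi/7) + exp(-2*I*pi/7) + exp(2*I*pi/7) + exp(4*I*pi/7)|^2]
  = (1/7)[(25) + (5 + 4*exp(-2*I*pi/7) + 3*exp(-4*I*pi/7) + 3*exp(-6*I*pi/7) + 3*exp(6*I*pi/7) + 3*exp(4*I*pi/7) + 4*exp(2*I*pi/7)) + (5 + 4*exp(-4*I*pi/7) + 3*exp(-2*I*pi/7) + 3*exp(-6*I*pi/7) + 3*exp(6*I*pi/7) + 3*exp(2*I*pi/7) + 4*exp(4*I*pi/7)) + (5 + 3*exp(-4*I*pi/7) + 3*exp(-2*I*pi/7) + 4*exp(-6*I*pi/7) + 4*exp(6*I*pi/7) + 3*exp(2*I*pi/7) + 3*exp(4*I*pi/7)) + (5 + 3*exp(-4*I*pi/7) + 3*exp(-2*I*pi/7) + 4*exp(-6*I*pi/7) + 4*exp(6*I*pi/7) + 3*exp(2*I*pi/7) + 3*exp(4*I*pi/7)) + (5 + 4*exp(-4*I*pi/7) + 3*exp(-2*I*pi/7) + 3*exp(-6*I*pi/7) + 3*exp(6*I*pi/7) + 3*exp(2*I*pi/7) + 4*exp(4*I*pi/7)) + (5 + 4*exp(-2*I*pi/7) + 3*exp(-4*I*pi/7) + 3*exp(-6*I*pi/7) + 3*exp(6*I*pi/7) + 3*exp(4*I*pi/7) + 4*exp(2*I*pi/7))] = 35/7 = 5.
(Exp terms are combined using exp(i*s)*conj(exp(i*t)) = exp(i*(s-t)), and sums of them are collapsed using the identity that for every m > 1 the m distinct m-th roots of unity sum to 0, e.g. 1 + exp(2*I*pi/3) + exp(-2*I*pi/3) = 0.)
A character is irreducible iff <chi, chi> = 1, so this representation is reducible.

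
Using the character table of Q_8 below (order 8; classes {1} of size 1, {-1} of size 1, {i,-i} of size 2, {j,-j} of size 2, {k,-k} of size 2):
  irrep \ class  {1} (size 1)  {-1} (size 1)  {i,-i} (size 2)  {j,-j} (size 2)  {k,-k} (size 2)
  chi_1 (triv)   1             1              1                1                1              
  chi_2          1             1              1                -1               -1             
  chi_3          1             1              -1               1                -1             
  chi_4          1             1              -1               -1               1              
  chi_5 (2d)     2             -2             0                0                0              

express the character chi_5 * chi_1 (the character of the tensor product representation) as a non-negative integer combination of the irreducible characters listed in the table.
chi_5 tensor chi_1 = chi_5 (all other irreducibles have multiplicity 0).

The character of a tensor product is the pointwise product (chi_5 * chi_1)(C) = chi_5(C) * chi_1(C):
  {1}: (2)*(1), {-1}: (-2)*(1), {i,-i}: (0)*(1), {j,-j}: (0)*(1), {k,-k}: (0)*(1)
so (chi_5 * chi_1) takes values
  {1} -> 2, {-1} -> -2, {i,-i} -> 0, {j,-j} -> 0, {k,-k} -> 0.
Now take the inner product of this character with each irreducible chi from the table, <chi_5*chi_1, chi> = (1/8) sum_C |C| (chi_5*chi_1)(C) conj(chi(C)):
  <chi_5*chi_1, chi_1> = (1/8)[1*(2)*conj(1) + 1*(-2)*conj(1) + 2*(0)*conj(1) + 2*(0)*conj(1) + 2*(0)*conj(1)]
      = (1/8)[(2) + (-2) + (0) + (0) + (0)] = 0/8 = 0
  <chi_5*chi_1, chi_2> = (1/8)[1*(2)*conj(1) + 1*(-2)*conj(1) + 2*(0)*conj(1) + 2*(0)*conj(-1) + 2*(0)*conj(-1)]
      = (1/8)[(2) + (-2) + (0) + (0) + (0)] = 0/8 = 0
  <chi_5*chi_1, chi_3> = (1/8)[1*(2)*conj(1) + 1*(-2)*conj(1) + 2*(0)*conj(-1) + 2*(0)*conj(1) + 2*(0)*conj(-1)]
      = (1/8)[(2) + (-2) + (0) + (0) + (0)] = 0/8 = 0
  <chi_5*chi_1, chi_4> = (1/8)[1*(2)*conj(1) + 1*(-2)*conj(1) + 2*(0)*conj(-1) + 2*(0)*conj(-1) + 2*(0)*conj(1)]
      = (1/8)[(2) + (-2) + (0) + (0) + (0)] = 0/8 = 0
  <chi_5*chi_1, chi_5> = (1/8)[1*(2)*conj(2) + 1*(-2)*conj(-2) + 2*(0)*conj(0) + 2*(0)*conj(0) + 2*(0)*conj(0)]
      = (1/8)[(4) + (4) + (0) + (0) + (0)] = 8/8 = 1
Hence the multiplicities are chi_5: 1. Dimension check: dim(chi_5)*dim(chi_1) = 2*1 = 2 and sum (mult * dim) = 1*2 = 2.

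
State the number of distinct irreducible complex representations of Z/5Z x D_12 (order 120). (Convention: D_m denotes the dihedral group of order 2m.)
45

Reasoning: The number of irreducible complex representations of a finite group equals its number of conjugacy classes. For a direct product, #classes(G x H) = #classes(G) * #classes(H). Z/5Z has 5 classes (abelian), D_12 has 9 classes, so 5 * 9 = 45, so Z/5Z x D_12 (order 120) has exactly 45 irreducible complex representations.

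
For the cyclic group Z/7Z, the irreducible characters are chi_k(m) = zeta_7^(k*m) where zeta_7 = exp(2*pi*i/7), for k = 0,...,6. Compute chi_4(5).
chi_4(5) = zeta_7^20 = exp(-2*I*pi/7)

Working: chi_4(5) = zeta_7^(4*5) = zeta_7^20. Since zeta_7^7 = 1, this equals zeta_7^6 = exp(2*pi*i*6/7) = exp(-2*I*pi/7).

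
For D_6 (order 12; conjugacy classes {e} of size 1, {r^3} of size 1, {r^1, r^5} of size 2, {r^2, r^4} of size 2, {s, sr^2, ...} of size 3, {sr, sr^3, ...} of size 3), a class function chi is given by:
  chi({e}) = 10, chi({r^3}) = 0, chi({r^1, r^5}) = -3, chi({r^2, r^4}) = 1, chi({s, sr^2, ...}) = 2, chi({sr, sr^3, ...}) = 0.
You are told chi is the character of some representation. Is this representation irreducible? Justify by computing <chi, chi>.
Not irreducible (reducible): <chi, chi> = 11 > 1.

<chi, chi> = (1/|G|) sum_C |C| * |chi(C)|^2 = (1/12)[1*|10|^2 + 1*|0|^2 + 2*|-3|^2 + 2*|1|^2 + 3*|2|^2 + 3*|0|^2]
  = (1/12)[(100) + (0) + (18) + (2) + (12) + (0)] = 132/12 = 11.
A character is irreducible iff <chi, chi> = 1, so this representation is reducible.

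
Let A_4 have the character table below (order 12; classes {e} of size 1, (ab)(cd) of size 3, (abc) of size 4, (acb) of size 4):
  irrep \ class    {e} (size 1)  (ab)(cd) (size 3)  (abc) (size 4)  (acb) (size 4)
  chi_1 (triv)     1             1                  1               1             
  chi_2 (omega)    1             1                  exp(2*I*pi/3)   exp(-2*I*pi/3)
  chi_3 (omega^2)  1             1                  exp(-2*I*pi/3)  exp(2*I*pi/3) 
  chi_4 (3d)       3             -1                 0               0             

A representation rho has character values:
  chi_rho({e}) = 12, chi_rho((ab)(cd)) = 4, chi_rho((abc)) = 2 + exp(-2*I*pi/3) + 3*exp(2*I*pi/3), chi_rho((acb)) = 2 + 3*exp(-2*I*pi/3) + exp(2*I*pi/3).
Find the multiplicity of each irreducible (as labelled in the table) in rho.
Multiplicities: chi_1: 2, chi_2: 3, chi_3: 1, chi_4: 2.

Solution. Use <chi_rho, chi> = (1/|G|) sum_C |C| * chi_rho(C) * conj(chi(C)) with |G| = 12 for each irreducible chi in the table:
  <chi_rho, chi_1> = (1/12)[1*(12)*conj(1) + 3*(4)*conj(1) + 4*(2 + exp(-2*I*pi/3) + 3*exp(2*I*pi/3))*conj(1) + 4*(2 + 3*exp(-2*I*pi/3) + exp(2*I*pi/3))*conj(1)]
      = (1/12)[(12) + (12) + (8 + 4*exp(-2*I*pi/3) + 12*exp(2*I*pi/3)) + (8 + 12*exp(-2*I*pi/3) + 4*exp(2*I*pi/3))] = 24/12 = 2
  <chi_rho, chi_2> = (1/12)[1*(12)*conj(1) + 3*(4)*conj(1) + 4*(2 + exp(-2*I*pi/3) + 3*exp(2*I*pi/3))*conj(exp(2*I*pi/3)) + 4*(2 + 3*exp(-2*I*pi/3) + exp(2*I*pi/3))*conj(exp(-2*I*pi/3))]
      = (1/12)[(12) + (12) + (12 + 8*exp(-2*I*pi/3) + 4*exp(2*I*pi/3)) + (12 + 4*exp(-2*I*pi/3) + 8*exp(2*I*pi/3))] = 36/12 = 3
  <chi_rho, chi_3> = (1/12)[1*(12)*conj(1) + 3*(4)*conj(1) + 4*(2 + exp(-2*I*pi/3) + 3*exp(2*I*pi/3))*conj(exp(-2*I*pi/3)) + 4*(2 + 3*exp(-2*I*pi/3) + exp(2*I*pi/3))*conj(exp(2*I*pi/3))]
      = (1/12)[(12) + (12) + (4 + 12*exp(-2*I*pi/3) + 8*exp(2*I*pi/3)) + (4 + 8*exp(-2*I*pi/3) + 12*exp(2*I*pi/3))] = 12/12 = 1
  <chi_rho, chi_4> = (1/12)[1*(12)*conj(3) + 3*(4)*conj(-1) + 4*(2 + exp(-2*I*pi/3) + 3*exp(2*I*pi/3))*conj(0) + 4*(2 + 3*exp(-2*I*pi/3) + exp(2*I*pi/3))*conj(0)]
      = (1/12)[(36) + (-12) + (0) + (0)] = 24/12 = 2
(Exp terms are combined using exp(i*s)*conj(exp(i*t)) = exp(i*(s-t)), and sums of them are collapsed using the identity that for every m > 1 the m distinct m-th roots of unity sum to 0, e.g. 1 + exp(2*I*pi/3) + exp(-2*I*pi/3) = 0.)
Dimension check: dim(rho) = sum (mult * dim) = 2*1 + 3*1 + 1*1 + 2*3 = 12 = chi_rho(e) = 12.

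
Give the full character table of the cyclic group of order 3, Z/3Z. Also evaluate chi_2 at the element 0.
Character table of Z/3Z (irreps indexed chi_0,...,chi_2 with chi_k(m) = zeta_3^(k*m), zeta_3 = exp(2*pi*i/3)):
  irrep \ class  {0} (size 1)  {1} (size 1)    {2} (size 1)  
  chi_0          1             1               1             
  chi_1          1             exp(2*I*pi/3)   exp(-2*I*pi/3)
  chi_2          1             exp(-2*I*pi/3)  exp(2*I*pi/3) 

Spot check: chi_2(0) = zeta_3^(2*0) = zeta_3^0 = 1.

Derivation: Z/3Z is abelian, so all 3 irreducible complex representations are 1-dimensional. They are given by chi_k(m) = zeta_3^(k*m) for k = 0,...,2. Row orthogonality: sum_m chi_k(m) conj(chi_l(m)) = 3 * [k = l].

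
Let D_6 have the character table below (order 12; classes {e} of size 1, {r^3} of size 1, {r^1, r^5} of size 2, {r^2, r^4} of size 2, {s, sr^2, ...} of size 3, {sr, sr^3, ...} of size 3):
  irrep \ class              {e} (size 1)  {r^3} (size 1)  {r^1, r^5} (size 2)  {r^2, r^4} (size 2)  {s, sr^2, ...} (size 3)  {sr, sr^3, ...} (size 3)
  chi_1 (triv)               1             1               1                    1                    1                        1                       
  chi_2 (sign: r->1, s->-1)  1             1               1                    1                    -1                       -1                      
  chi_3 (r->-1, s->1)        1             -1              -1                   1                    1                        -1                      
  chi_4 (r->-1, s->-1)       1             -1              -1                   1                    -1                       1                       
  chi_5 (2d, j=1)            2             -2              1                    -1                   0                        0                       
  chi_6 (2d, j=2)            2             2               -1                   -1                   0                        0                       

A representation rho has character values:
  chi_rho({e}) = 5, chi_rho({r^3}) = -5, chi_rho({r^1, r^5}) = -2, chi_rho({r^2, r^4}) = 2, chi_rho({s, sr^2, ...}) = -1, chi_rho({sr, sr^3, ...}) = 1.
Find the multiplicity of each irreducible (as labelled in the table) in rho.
Multiplicities: chi_1: 0, chi_2: 0, chi_3: 1, chi_4: 2, chi_5: 1, chi_6: 0.

Why: Use <chi_rho, chi> = (1/|G|) sum_C |C| * chi_rho(C) * conj(chi(C)) with |G| = 12 for each irreducible chi in the table:
  <chi_rho, chi_1> = (1/12)[1*(5)*conj(1) + 1*(-5)*conj(1) + 2*(-2)*conj(1) + 2*(2)*conj(1) + 3*(-1)*conj(1) + 3*(1)*conj(1)]
      = (1/12)[(5) + (-5) + (-4) + (4) + (-3) + (3)] = 0/12 = 0
  <chi_rho, chi_2> = (1/12)[1*(5)*conj(1) + 1*(-5)*conj(1) + 2*(-2)*conj(1) + 2*(2)*conj(1) + 3*(-1)*conj(-1) + 3*(1)*conj(-1)]
      = (1/12)[(5) + (-5) + (-4) + (4) + (3) + (-3)] = 0/12 = 0
  <chi_rho, chi_3> = (1/12)[1*(5)*conj(1) + 1*(-5)*conj(-1) + 2*(-2)*conj(-1) + 2*(2)*conj(1) + 3*(-1)*conj(1) + 3*(1)*conj(-1)]
      = (1/12)[(5) + (5) + (4) + (4) + (-3) + (-3)] = 12/12 = 1
  <chi_rho, chi_4> = (1/12)[1*(5)*conj(1) + 1*(-5)*conj(-1) + 2*(-2)*conj(-1) + 2*(2)*conj(1) + 3*(-1)*conj(-1) + 3*(1)*conj(1)]
      = (1/12)[(5) + (5) + (4) + (4) + (3) + (3)] = 24/12 = 2
  <chi_rho, chi_5> = (1/12)[1*(5)*conj(2) + 1*(-5)*conj(-2) + 2*(-2)*conj(1) + 2*(2)*conj(-1) + 3*(-1)*conj(0) + 3*(1)*conj(0)]
      = (1/12)[(10) + (10) + (-4) + (-4) + (0) + (0)] = 12/12 = 1
  <chi_rho, chi_6> = (1/12)[1*(5)*conj(2) + 1*(-5)*conj(2) + 2*(-2)*conj(-1) + 2*(2)*conj(-1) + 3*(-1)*conj(0) + 3*(1)*conj(0)]
      = (1/12)[(10) + (-10) + (4) + (-4) + (0) + (0)] = 0/12 = 0
Dimension check: dim(rho) = sum (mult * dim) = 0*1 + 0*1 + 1*1 + 2*1 + 1*2 + 0*2 = 5 = chi_rho(e) = 5.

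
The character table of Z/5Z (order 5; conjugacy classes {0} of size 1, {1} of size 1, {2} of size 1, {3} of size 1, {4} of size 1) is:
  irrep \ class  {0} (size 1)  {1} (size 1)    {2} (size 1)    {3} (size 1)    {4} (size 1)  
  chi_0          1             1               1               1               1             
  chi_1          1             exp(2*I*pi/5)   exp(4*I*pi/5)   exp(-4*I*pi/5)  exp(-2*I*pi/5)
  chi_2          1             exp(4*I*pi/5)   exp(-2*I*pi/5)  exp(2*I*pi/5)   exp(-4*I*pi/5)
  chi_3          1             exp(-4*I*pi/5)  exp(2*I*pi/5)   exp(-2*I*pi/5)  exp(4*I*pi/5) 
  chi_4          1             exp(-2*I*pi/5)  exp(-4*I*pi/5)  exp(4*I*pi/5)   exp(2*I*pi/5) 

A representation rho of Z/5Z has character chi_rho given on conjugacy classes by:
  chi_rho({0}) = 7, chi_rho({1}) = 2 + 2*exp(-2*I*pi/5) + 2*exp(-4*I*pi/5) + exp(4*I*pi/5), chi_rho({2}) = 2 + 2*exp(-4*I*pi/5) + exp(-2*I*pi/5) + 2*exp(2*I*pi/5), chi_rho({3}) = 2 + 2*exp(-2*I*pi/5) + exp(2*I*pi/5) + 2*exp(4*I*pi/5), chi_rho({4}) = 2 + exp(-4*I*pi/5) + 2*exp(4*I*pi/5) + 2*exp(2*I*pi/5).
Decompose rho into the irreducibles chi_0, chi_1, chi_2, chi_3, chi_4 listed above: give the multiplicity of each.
Multiplicities: chi_0: 2, chi_1: 0, chi_2: 1, chi_3: 2, chi_4: 2.

Reasoning: Use <chi_rho, chi> = (1/|G|) sum_C |C| * chi_rho(C) * conj(chi(C)) with |G| = 5 for each irreducible chi in the table:
  <chi_rho, chi_0> = (1/5)[1*(7)*conj(1) + 1*(2 + 2*exp(-2*I*pi/5) + 2*exp(-4*I*pi/5) + exp(4*I*pi/5))*conj(1) + 1*(2 + 2*exp(-4*I*pi/5) + exp(-2*I*pi/5) + 2*exp(2*I*pi/5))*conj(1) + 1*(2 + 2*exp(-2*I*pi/5) + exp(2*I*pi/5) + 2*exp(4*I*pi/5))*conj(1) + 1*(2 + exp(-4*I*pi/5) + 2*exp(4*I*pi/5) + 2*exp(2*I*pi/5))*conj(1)]
      = (1/5)[(7) + (2 + 2*exp(-2*I*pi/5) + 2*exp(-4*I*pi/5) + exp(4*I*pi/5)) + (2 + 2*exp(-4*I*pi/5) + exp(-2*I*pi/5) + 2*exp(2*I*pi/5)) + (2 + 2*exp(-2*I*pi/5) + exp(2*I*pi/5) + 2*exp(4*I*pi/5)) + (2 + exp(-4*I*pi/5) + 2*exp(4*I*pi/5) + 2*exp(2*I*pi/5))] = 10/5 = 2
  <chi_rho, chi_1> = (1/5)[1*(7)*conj(1) + 1*(2 + 2*exp(-2*I*pi/5) + 2*exp(-4*I*pi/5) + exp(4*I*pi/5))*conj(exp(2*I*pi/5)) + 1*(2 + 2*exp(-4*I*pi/5) + exp(-2*I*pi/5) + 2*exp(2*I*pi/5))*conj(exp(4*I*pi/5)) + 1*(2 + 2*exp(-2*I*pi/5) + exp(2*I*pi/5) + 2*exp(4*I*pi/5))*conj(exp(-4*I*pi/5)) + 1*(2 + exp(-4*I*pi/5) + 2*exp(4*I*pi/5) + 2*exp(2*I*pi/5))*conj(exp(-2*I*pi/5))]
      = (1/5)[(7) + (2*exp(-2*I*pi/5) + 2*exp(-4*I*pi/5) + exp(2*I*pi/5) + 2*exp(4*I*pi/5)) + (2*exp(-2*I*pi/5) + 2*exp(-4*I*pi/5) + exp(4*I*pi/5) + 2*exp(2*I*pi/5)) + (2*exp(-2*I*pi/5) + exp(-4*I*pi/5) + 2*exp(4*I*pi/5) + 2*exp(2*I*pi/5)) + (2*exp(-4*I*pi/5) + exp(-2*I*pi/5) + 2*exp(4*I*pi/5) + 2*exp(2*I*pi/5))] = 0/5 = 0
  <chi_rho, chi_2> = (1/5)[1*(7)*conj(1) + 1*(2 + 2*exp(-2*I*pi/5) + 2*exp(-4*I*pi/5) + exp(4*I*pi/5))*conj(exp(4*I*pi/5)) + 1*(2 + 2*exp(-4*I*pi/5) + exp(-2*I*pi/5) + 2*exp(2*I*pi/5))*conj(exp(-2*I*pi/5)) + 1*(2 + 2*exp(-2*I*pi/5) + exp(2*I*pi/5) + 2*exp(4*I*pi/5))*conj(exp(2*I*pi/5)) + 1*(2 + exp(-4*I*pi/5) + 2*exp(4*I*pi/5) + 2*exp(2*I*pi/5))*conj(exp(-4*I*pi/5))]
      = (1/5)[(7) + (1 + 2*exp(-4*I*pi/5) + 2*exp(4*I*pi/5) + 2*exp(2*I*pi/5)) + (1 + 2*exp(-2*I*pi/5) + 2*exp(4*I*pi/5) + 2*exp(2*I*pi/5)) + (1 + 2*exp(-2*I*pi/5) + 2*exp(-4*I*pi/5) + 2*exp(2*I*pi/5)) + (1 + 2*exp(-2*I*pi/5) + 2*exp(-4*I*pi/5) + 2*exp(4*I*pi/5))] = 5/5 = 1
  <chi_rho, chi_3> = (1/5)[1*(7)*conj(1) + 1*(2 + 2*exp(-2*I*pi/5) + 2*exp(-4*I*pi/5) + exp(4*I*pi/5))*conj(exp(-4*I*pi/5)) + 1*(2 + 2*exp(-4*I*pi/5) + exp(-2*I*pi/5) + 2*exp(2*I*pi/5))*conj(exp(2*I*pi/5)) + 1*(2 + 2*exp(-2*I*pi/5) + exp(2*I*pi/5) + 2*exp(4*I*pi/5))*conj(exp(-2*I*pi/5)) + 1*(2 + exp(-4*I*pi/5) + 2*exp(4*I*pi/5) + 2*exp(2*I*pi/5))*conj(exp(4*I*pi/5))]
      = (1/5)[(7) + (2 + exp(-2*I*pi/5) + 2*exp(4*I*pi/5) + 2*exp(2*I*pi/5)) + (2 + 2*exp(-2*I*pi/5) + exp(-4*I*pi/5) + 2*exp(4*I*pi/5)) + (2 + 2*exp(-4*I*pi/5) + exp(4*I*pi/5) + 2*exp(2*I*pi/5)) + (2 + 2*exp(-2*I*pi/5) + 2*exp(-4*I*pi/5) + exp(2*I*pi/5))] = 10/5 = 2
  <chi_rho, chi_4> = (1/5)[1*(7)*conj(1) + 1*(2 + 2*exp(-2*I*pi/5) + 2*exp(-4*I*pi/5) + exp(4*I*pi/5))*conj(exp(-2*I*pi/5)) + 1*(2 + 2*exp(-4*I*pi/5) + exp(-2*I*pi/5) + 2*exp(2*I*pi/5))*conj(exp(-4*I*pi/5)) + 1*(2 + 2*exp(-2*I*pi/5) + exp(2*I*pi/5) + 2*exp(4*I*pi/5))*conj(exp(4*I*pi/5)) + 1*(2 + exp(-4*I*pi/5) + 2*exp(4*I*pi/5) + 2*exp(2*I*pi/5))*conj(exp(2*I*pi/5))]
      = (1/5)[(7) + (2 + 2*exp(-2*I*pi/5) + exp(-4*I*pi/5) + 2*exp(2*I*pi/5)) + (2 + 2*exp(-4*I*pi/5) + exp(2*I*pi/5) + 2*exp(4*I*pi/5)) + (2 + 2*exp(-4*I*pi/5) + exp(-2*I*pi/5) + 2*exp(4*I*pi/5)) + (2 + 2*exp(-2*I*pi/5) + exp(4*I*pi/5) + 2*exp(2*I*pi/5))] = 10/5 = 2
(Exp terms are combined using exp(i*s)*conj(exp(i*t)) = exp(i*(s-t)), and sums of them are collapsed using the identity that for every m > 1 the m distinct m-th roots of unity sum to 0, e.g. 1 + exp(2*I*pi/3) + exp(-2*I*pi/3) = 0.)
Dimension check: dim(rho) = sum (mult * dim) = 2*1 + 0*1 + 1*1 + 2*1 + 2*1 = 7 = chi_rho(e) = 7.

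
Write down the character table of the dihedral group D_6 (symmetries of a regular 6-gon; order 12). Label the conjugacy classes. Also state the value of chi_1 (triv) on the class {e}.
Conjugacy classes: {e} of size 1, {r^3} of size 1, {r^1, r^5} of size 2, {r^2, r^4} of size 2, {s, sr^2, ...} of size 3, {sr, sr^3, ...} of size 3.
Character table:
  irrep \ class              {e} (size 1)  {r^3} (size 1)  {r^1, r^5} (size 2)  {r^2, r^4} (size 2)  {s, sr^2, ...} (size 3)  {sr, sr^3, ...} (size 3)
  chi_1 (triv)               1             1               1                    1                    1                        1                       
  chi_2 (sign: r->1, s->-1)  1             1               1                    1                    -1                       -1                      
  chi_3 (r->-1, s->1)        1             -1              -1                   1                    1                        -1                      
  chi_4 (r->-1, s->-1)       1             -1              -1                   1                    -1                       1                       
  chi_5 (2d, j=1)            2             -2              1                    -1                   0                        0                       
  chi_6 (2d, j=2)            2             2               -1                   -1                   0                        0                       

Spot check: chi_1 (triv) on {e} = 1.

Reasoning: D_6 has order 2*6 = 12 with 6 conjugacy classes, hence 6 irreducibles. Sum of squared dims 1 + 1 + 1 + 1 + 4 + 4 = 12 = |G|. Linear characters come from the abelianisation; the 2-dimensional irreps have character r^k -> 2*cos(2*pi*j*k/6), reflections -> 0.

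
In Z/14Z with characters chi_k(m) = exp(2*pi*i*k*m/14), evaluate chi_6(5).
chi_6(5) = zeta_14^30 = exp(2*I*pi/7)

Explanation: chi_6(5) = zeta_14^(6*5) = zeta_14^30. Since zeta_14^14 = 1, this equals zeta_14^2 = exp(2*pi*i*2/14) = exp(2*I*pi/7).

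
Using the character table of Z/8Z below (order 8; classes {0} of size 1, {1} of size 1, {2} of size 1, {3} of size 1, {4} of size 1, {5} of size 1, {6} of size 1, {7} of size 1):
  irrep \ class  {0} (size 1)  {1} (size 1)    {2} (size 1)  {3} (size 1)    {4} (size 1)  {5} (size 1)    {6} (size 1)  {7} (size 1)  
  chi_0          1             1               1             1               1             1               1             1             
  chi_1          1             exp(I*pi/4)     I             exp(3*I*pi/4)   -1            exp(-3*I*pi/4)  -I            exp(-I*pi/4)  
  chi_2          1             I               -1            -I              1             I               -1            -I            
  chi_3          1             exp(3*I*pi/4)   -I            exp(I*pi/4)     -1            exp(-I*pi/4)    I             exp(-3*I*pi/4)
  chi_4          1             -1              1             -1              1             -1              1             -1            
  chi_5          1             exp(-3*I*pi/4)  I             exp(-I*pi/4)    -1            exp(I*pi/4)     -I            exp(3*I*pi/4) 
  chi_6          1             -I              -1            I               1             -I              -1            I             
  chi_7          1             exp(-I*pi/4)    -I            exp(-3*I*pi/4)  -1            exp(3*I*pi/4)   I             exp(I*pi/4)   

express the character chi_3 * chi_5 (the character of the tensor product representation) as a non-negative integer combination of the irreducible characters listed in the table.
chi_3 tensor chi_5 = chi_0 (all other irreducibles have multiplicity 0).

Details: The character of a tensor product is the pointwise product (chi_3 * chi_5)(C) = chi_3(C) * chi_5(C):
  {0}: (1)*(1), {1}: (exp(3*I*pi/4))*(exp(-3*I*pi/4)), {2}: (-I)*(I), {3}: (exp(I*pi/4))*(exp(-I*pi/4)), {4}: (-1)*(-1), {5}: (exp(-I*pi/4))*(exp(I*pi/4)), {6}: (I)*(-I), {7}: (exp(-3*I*pi/4))*(exp(3*I*pi/4))
so (chi_3 * chi_5) takes values
  {0} -> 1, {1} -> 1, {2} -> 1, {3} -> 1, {4} -> 1, {5} -> 1, {6} -> 1, {7} -> 1.
Now take the inner product of this character with each irreducible chi from the table, <chi_3*chi_5, chi> = (1/8) sum_C |C| (chi_3*chi_5)(C) conj(chi(C)):
  <chi_3*chi_5, chi_0> = (1/8)[1*(1)*conj(1) + 1*(1)*conj(1) + 1*(1)*conj(1) + 1*(1)*conj(1) + 1*(1)*conj(1) + 1*(1)*conj(1) + 1*(1)*conj(1) + 1*(1)*conj(1)]
      = (1/8)[(1) + (1) + (1) + (1) + (1) + (1) + (1) + (1)] = 8/8 = 1
  <chi_3*chi_5, chi_1> = (1/8)[1*(1)*conj(1) + 1*(1)*conj(exp(I*pi/4)) + 1*(1)*conj(I) + 1*(1)*conj(exp(3*I*pi/4)) + 1*(1)*conj(-1) + 1*(1)*conj(exp(-3*I*pi/4)) + 1*(1)*conj(-I) + 1*(1)*conj(exp(-I*pi/4))]
      = (1/8)[(1) + (exp(-I*pi/4)) + (-I) + (exp(-3*I*pi/4)) + (-1) + (exp(3*I*pi/4)) + (I) + (exp(I*pi/4))] = 0/8 = 0
  <chi_3*chi_5, chi_2> = (1/8)[1*(1)*conj(1) + 1*(1)*conj(I) + 1*(1)*conj(-1) + 1*(1)*conj(-I) + 1*(1)*conj(1) + 1*(1)*conj(I) + 1*(1)*conj(-1) + 1*(1)*conj(-I)]
      = (1/8)[(1) + (-I) + (-1) + (I) + (1) + (-I) + (-1) + (I)] = 0/8 = 0
  <chi_3*chi_5, chi_3> = (1/8)[1*(1)*conj(1) + 1*(1)*conj(exp(3*I*pi/4)) + 1*(1)*conj(-I) + 1*(1)*conj(exp(I*pi/4)) + 1*(1)*conj(-1) + 1*(1)*conj(exp(-I*pi/4)) + 1*(1)*conj(I) + 1*(1)*conj(exp(-3*I*pi/4))]
      = (1/8)[(1) + (exp(-3*I*pi/4)) + (I) + (exp(-I*pi/4)) + (-1) + (exp(I*pi/4)) + (-I) + (exp(3*I*pi/4))] = 0/8 = 0
  <chi_3*chi_5, chi_4> = (1/8)[1*(1)*conj(1) + 1*(1)*conj(-1) + 1*(1)*conj(1) + 1*(1)*conj(-1) + 1*(1)*conj(1) + 1*(1)*conj(-1) + 1*(1)*conj(1) + 1*(1)*conj(-1)]
      = (1/8)[(1) + (-1) + (1) + (-1) + (1) + (-1) + (1) + (-1)] = 0/8 = 0
  <chi_3*chi_5, chi_5> = (1/8)[1*(1)*conj(1) + 1*(1)*conj(exp(-3*I*pi/4)) + 1*(1)*conj(I) + 1*(1)*conj(exp(-I*pi/4)) + 1*(1)*conj(-1) + 1*(1)*conj(exp(I*pi/4)) + 1*(1)*conj(-I) + 1*(1)*conj(exp(3*I*pi/4))]
      = (1/8)[(1) + (exp(3*I*pi/4)) + (-I) + (exp(I*pi/4)) + (-1) + (exp(-I*pi/4)) + (I) + (exp(-3*I*pi/4))] = 0/8 = 0
  <chi_3*chi_5, chi_6> = (1/8)[1*(1)*conj(1) + 1*(1)*conj(-I) + 1*(1)*conj(-1) + 1*(1)*conj(I) + 1*(1)*conj(1) + 1*(1)*conj(-I) + 1*(1)*conj(-1) + 1*(1)*conj(I)]
      = (1/8)[(1) + (I) + (-1) + (-I) + (1) + (I) + (-1) + (-I)] = 0/8 = 0
  <chi_3*chi_5, chi_7> = (1/8)[1*(1)*conj(1) + 1*(1)*conj(exp(-I*pi/4)) + 1*(1)*conj(-I) + 1*(1)*conj(exp(-3*I*pi/4)) + 1*(1)*conj(-1) + 1*(1)*conj(exp(3*I*pi/4)) + 1*(1)*conj(I) + 1*(1)*conj(exp(I*pi/4))]
      = (1/8)[(1) + (exp(I*pi/4)) + (I) + (exp(3*I*pi/4)) + (-1) + (exp(-3*I*pi/4)) + (-I) + (exp(-I*pi/4))] = 0/8 = 0
(Exp terms are combined using exp(i*s)*conj(exp(i*t)) = exp(i*(s-t)), and sums of them are collapsed using the identity that for every m > 1 the m distinct m-th roots of unity sum to 0, e.g. 1 + exp(2*I*pi/3) + exp(-2*I*pi/3) = 0.)
Hence the multiplicities are chi_0: 1. Dimension check: dim(chi_3)*dim(chi_5) = 1*1 = 1 and sum (mult * dim) = 1*1 = 1.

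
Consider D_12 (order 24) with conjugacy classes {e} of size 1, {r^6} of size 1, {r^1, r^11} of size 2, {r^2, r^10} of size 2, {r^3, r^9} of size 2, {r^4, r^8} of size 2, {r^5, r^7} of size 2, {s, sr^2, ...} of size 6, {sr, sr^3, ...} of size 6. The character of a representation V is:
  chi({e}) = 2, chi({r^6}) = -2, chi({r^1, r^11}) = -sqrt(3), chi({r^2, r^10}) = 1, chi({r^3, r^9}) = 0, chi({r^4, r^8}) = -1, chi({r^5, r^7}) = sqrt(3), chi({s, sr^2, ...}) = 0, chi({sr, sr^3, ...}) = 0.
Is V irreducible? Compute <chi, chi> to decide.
Irreducible: <chi, chi> = 1.

Justification: <chi, chi> = (1/|G|) sum_C |C| * |chi(C)|^2 = (1/24)[1*|2|^2 + 1*|-2|^2 + 2*|-sqrt(3)|^2 + 2*|1|^2 + 2*|0|^2 + 2*|-1|^2 + 2*|sqrt(3)|^2 + 6*|0|^2 + 6*|0|^2]
  = (1/24)[(4) + (4) + (6) + (2) + (0) + (2) + (6) + (0) + (0)] = 24/24 = 1.
A character is irreducible iff <chi, chi> = 1, so this representation is irreducible.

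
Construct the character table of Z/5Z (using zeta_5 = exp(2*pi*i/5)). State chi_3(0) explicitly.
Character table of Z/5Z (irreps indexed chi_0,...,chi_4 with chi_k(m) = zeta_5^(k*m), zeta_5 = exp(2*pi*i/5)):
  irrep \ class  {0} (size 1)  {1} (size 1)    {2} (size 1)    {3} (size 1)    {4} (size 1)  
  chi_0          1             1               1               1               1             
  chi_1          1             exp(2*I*pi/5)   exp(4*I*pi/5)   exp(-4*I*pi/5)  exp(-2*I*pi/5)
  chi_2          1             exp(4*I*pi/5)   exp(-2*I*pi/5)  exp(2*I*pi/5)   exp(-4*I*pi/5)
  chi_3          1             exp(-4*I*pi/5)  exp(2*I*pi/5)   exp(-2*I*pi/5)  exp(4*I*pi/5) 
  chi_4          1             exp(-2*I*pi/5)  exp(-4*I*pi/5)  exp(4*I*pi/5)   exp(2*I*pi/5) 

Spot check: chi_3(0) = zeta_5^(3*0) = zeta_5^0 = 1.

Derivation: Z/5Z is abelian, so all 5 irreducible complex representations are 1-dimensional. They are given by chi_k(m) = zeta_5^(k*m) for k = 0,...,4. Row orthogonality: sum_m chi_k(m) conj(chi_l(m)) = 5 * [k = l].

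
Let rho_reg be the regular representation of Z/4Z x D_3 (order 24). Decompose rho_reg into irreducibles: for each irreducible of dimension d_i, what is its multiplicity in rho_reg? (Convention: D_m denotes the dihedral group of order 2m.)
Each irreducible V_i of dimension d_i appears with multiplicity d_i, i.e. rho_reg = (direct sum over all irreducibles V_i) d_i V_i. The irreducible dimensions for Z/4Z x D_3 are 1, 1, 1, 1, 1, 1, 1, 1, 2, 2, 2, 2: 8 irreducibles of dimension 1, each with multiplicity 1; 4 irreducibles of dimension 2, each with multiplicity 2. Total dimension 8*1*1 + 4*2*2 = 24 = |G|.

Why: General theorem: in the regular representation of a finite group G, each irreducible appears with multiplicity equal to its dimension. Check: dim(rho_reg) = sum d_i^2 = 1 + 1 + 1 + 1 + 1 + 1 + 1 + 1 + 4 + 4 + 4 + 4 = 24 = |G|.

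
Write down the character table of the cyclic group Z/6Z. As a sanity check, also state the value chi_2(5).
Character table of Z/6Z (irreps indexed chi_0,...,chi_5 with chi_k(m) = zeta_6^(k*m), zeta_6 = exp(2*pi*i/6)):
  irrep \ class  {0} (size 1)  {1} (size 1)    {2} (size 1)    {3} (size 1)  {4} (size 1)    {5} (size 1)  
  chi_0          1             1               1               1             1               1             
  chi_1          1             exp(I*pi/3)     exp(2*I*pi/3)   -1            exp(-2*I*pi/3)  exp(-I*pi/3)  
  chi_2          1             exp(2*I*pi/3)   exp(-2*I*pi/3)  1             exp(2*I*pi/3)   exp(-2*I*pi/3)
  chi_3          1             -1              1               -1            1               -1            
  chi_4          1             exp(-2*I*pi/3)  exp(2*I*pi/3)   1             exp(-2*I*pi/3)  exp(2*I*pi/3) 
  chi_5          1             exp(-I*pi/3)    exp(-2*I*pi/3)  -1            exp(2*I*pi/3)   exp(I*pi/3)   

Spot check: chi_2(5) = zeta_6^(2*5) = zeta_6^10 = exp(-2*I*pi/3).

Argument: Z/6Z is abelian, so all 6 irreducible complex representations are 1-dimensional. They are given by chi_k(m) = zeta_6^(k*m) for k = 0,...,5. Row orthogonality: sum_m chi_k(m) conj(chi_l(m)) = 6 * [k = l].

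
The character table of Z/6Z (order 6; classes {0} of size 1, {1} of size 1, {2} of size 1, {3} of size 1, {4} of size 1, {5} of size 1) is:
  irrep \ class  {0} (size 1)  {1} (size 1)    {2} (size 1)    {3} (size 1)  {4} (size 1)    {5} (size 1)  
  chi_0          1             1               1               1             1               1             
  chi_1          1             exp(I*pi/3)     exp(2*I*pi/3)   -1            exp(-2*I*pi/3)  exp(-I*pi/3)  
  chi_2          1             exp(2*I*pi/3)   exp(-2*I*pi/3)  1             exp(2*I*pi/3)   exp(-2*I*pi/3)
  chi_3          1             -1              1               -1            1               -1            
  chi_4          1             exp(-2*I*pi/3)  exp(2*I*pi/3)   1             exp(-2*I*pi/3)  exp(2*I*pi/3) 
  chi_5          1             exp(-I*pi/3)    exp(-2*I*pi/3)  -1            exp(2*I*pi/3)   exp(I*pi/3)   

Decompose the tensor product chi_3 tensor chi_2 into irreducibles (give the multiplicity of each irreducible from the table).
chi_3 tensor chi_2 = chi_5 (all other irreducibles have multiplicity 0).

Solution. The character of a tensor product is the pointwise product (chi_3 * chi_2)(C) = chi_3(C) * chi_2(C):
  {0}: (1)*(1), {1}: (-1)*(exp(2*I*pi/3)), {2}: (1)*(exp(-2*I*pi/3)), {3}: (-1)*(1), {4}: (1)*(exp(2*I*pi/3)), {5}: (-1)*(exp(-2*I*pi/3))
so (chi_3 * chi_2) takes values
  {0} -> 1, {1} -> -exp(2*I*pi/3), {2} -> exp(-2*I*pi/3), {3} -> -1, {4} -> exp(2*I*pi/3), {5} -> -exp(-2*I*pi/3).
Now take the inner product of this character with each irreducible chi from the table, <chi_3*chi_2, chi> = (1/6) sum_C |C| (chi_3*chi_2)(C) conj(chi(C)):
  <chi_3*chi_2, chi_0> = (1/6)[1*(1)*conj(1) + 1*(-exp(2*I*pi/3))*conj(1) + 1*(exp(-2*I*pi/3))*conj(1) + 1*(-1)*conj(1) + 1*(exp(2*I*pi/3))*conj(1) + 1*(-exp(-2*I*pi/3))*conj(1)]
      = (1/6)[(1) + (-exp(2*I*pi/3)) + (exp(-2*I*pi/3)) + (-1) + (exp(2*I*pi/3)) + (-exp(-2*I*pi/3))] = 0/6 = 0
  <chi_3*chi_2, chi_1> = (1/6)[1*(1)*conj(1) + 1*(-exp(2*I*pi/3))*conj(exp(I*pi/3)) + 1*(exp(-2*I*pi/3))*conj(exp(2*I*pi/3)) + 1*(-1)*conj(-1) + 1*(exp(2*I*pi/3))*conj(exp(-2*I*pi/3)) + 1*(-exp(-2*I*pi/3))*conj(exp(-I*pi/3))]
      = (1/6)[(1) + (-exp(I*pi/3)) + (exp(2*I*pi/3)) + (1) + (exp(-2*I*pi/3)) + (-exp(-I*pi/3))] = 0/6 = 0
  <chi_3*chi_2, chi_2> = (1/6)[1*(1)*conj(1) + 1*(-exp(2*I*pi/3))*conj(exp(2*I*pi/3)) + 1*(exp(-2*I*pi/3))*conj(exp(-2*I*pi/3)) + 1*(-1)*conj(1) + 1*(exp(2*I*pi/3))*conj(exp(2*I*pi/3)) + 1*(-exp(-2*I*pi/3))*conj(exp(-2*I*pi/3))]
      = (1/6)[(1) + (-1) + (1) + (-1) + (1) + (-1)] = 0/6 = 0
  <chi_3*chi_2, chi_3> = (1/6)[1*(1)*conj(1) + 1*(-exp(2*I*pi/3))*conj(-1) + 1*(exp(-2*I*pi/3))*conj(1) + 1*(-1)*conj(-1) + 1*(exp(2*I*pi/3))*conj(1) + 1*(-exp(-2*I*pi/3))*conj(-1)]
      = (1/6)[(1) + (exp(2*I*pi/3)) + (exp(-2*I*pi/3)) + (1) + (exp(2*I*pi/3)) + (exp(-2*I*pi/3))] = 0/6 = 0
  <chi_3*chi_2, chi_4> = (1/6)[1*(1)*conj(1) + 1*(-exp(2*I*pi/3))*conj(exp(-2*I*pi/3)) + 1*(exp(-2*I*pi/3))*conj(exp(2*I*pi/3)) + 1*(-1)*conj(1) + 1*(exp(2*I*pi/3))*conj(exp(-2*I*pi/3)) + 1*(-exp(-2*I*pi/3))*conj(exp(2*I*pi/3))]
      = (1/6)[(1) + (-exp(-2*I*pi/3)) + (exp(2*I*pi/3)) + (-1) + (exp(-2*I*pi/3)) + (-exp(2*I*pi/3))] = 0/6 = 0
  <chi_3*chi_2, chi_5> = (1/6)[1*(1)*conj(1) + 1*(-exp(2*I*pi/3))*conj(exp(-I*pi/3)) + 1*(exp(-2*I*pi/3))*conj(exp(-2*I*pi/3)) + 1*(-1)*conj(-1) + 1*(exp(2*I*pi/3))*conj(exp(2*I*pi/3)) + 1*(-exp(-2*I*pi/3))*conj(exp(I*pi/3))]
      = (1/6)[(1) + (1) + (1) + (1) + (1) + (1)] = 6/6 = 1
(Exp terms are combined using exp(i*s)*conj(exp(i*t)) = exp(i*(s-t)), and sums of them are collapsed using the identity that for every m > 1 the m distinct m-th roots of unity sum to 0, e.g. 1 + exp(2*I*pi/3) + exp(-2*I*pi/3) = 0.)
Hence the multiplicities are chi_5: 1. Dimension check: dim(chi_3)*dim(chi_2) = 1*1 = 1 and sum (mult * dim) = 1*1 = 1.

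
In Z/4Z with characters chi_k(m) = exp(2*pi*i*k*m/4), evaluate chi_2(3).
chi_2(3) = zeta_4^6 = -1

Details: chi_2(3) = zeta_4^(2*3) = zeta_4^6. Since zeta_4^4 = 1, this equals zeta_4^2 = exp(2*pi*i*2/4) = -1.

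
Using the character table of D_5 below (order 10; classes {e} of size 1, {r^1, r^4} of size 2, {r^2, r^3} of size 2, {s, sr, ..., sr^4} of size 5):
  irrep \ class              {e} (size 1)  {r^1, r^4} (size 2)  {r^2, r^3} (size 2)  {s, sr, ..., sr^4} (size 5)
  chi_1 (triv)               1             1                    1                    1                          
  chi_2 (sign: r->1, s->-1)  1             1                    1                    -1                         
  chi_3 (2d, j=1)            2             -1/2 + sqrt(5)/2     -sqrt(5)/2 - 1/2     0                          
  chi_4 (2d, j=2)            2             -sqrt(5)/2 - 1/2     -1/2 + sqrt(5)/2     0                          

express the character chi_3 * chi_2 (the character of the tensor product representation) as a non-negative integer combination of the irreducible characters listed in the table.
chi_3 tensor chi_2 = chi_3 (all other irreducibles have multiplicity 0).

Why: The character of a tensor product is the pointwise product (chi_3 * chi_2)(C) = chi_3(C) * chi_2(C):
  {e}: (2)*(1), {r^1, r^4}: (-1/2 + sqrt(5)/2)*(1), {r^2, r^3}: (-sqrt(5)/2 - 1/2)*(1), {s, sr, ..., sr^4}: (0)*(-1)
so (chi_3 * chi_2) takes values
  {e} -> 2, {r^1, r^4} -> -1/2 + sqrt(5)/2, {r^2, r^3} -> -sqrt(5)/2 - 1/2, {s, sr, ..., sr^4} -> 0.
Now take the inner product of this character with each irreducible chi from the table, <chi_3*chi_2, chi> = (1/10) sum_C |C| (chi_3*chi_2)(C) conj(chi(C)):
  <chi_3*chi_2, chi_1> = (1/10)[1*(2)*conj(1) + 2*(-1/2 + sqrt(5)/2)*conj(1) + 2*(-sqrt(5)/2 - 1/2)*conj(1) + 5*(0)*conj(1)]
      = (1/10)[(2) + (-1 + sqrt(5)) + (-sqrt(5) - 1) + (0)] = 0/10 = 0
  <chi_3*chi_2, chi_2> = (1/10)[1*(2)*conj(1) + 2*(-1/2 + sqrt(5)/2)*conj(1) + 2*(-sqrt(5)/2 - 1/2)*conj(1) + 5*(0)*conj(-1)]
      = (1/10)[(2) + (-1 + sqrt(5)) + (-sqrt(5) - 1) + (0)] = 0/10 = 0
  <chi_3*chi_2, chi_3> = (1/10)[1*(2)*conj(2) + 2*(-1/2 + sqrt(5)/2)*conj(-1/2 + sqrt(5)/2) + 2*(-sqrt(5)/2 - 1/2)*conj(-sqrt(5)/2 - 1/2) + 5*(0)*conj(0)]
      = (1/10)[(4) + (3 - sqrt(5)) + (sqrt(5) + 3) + (0)] = 10/10 = 1
  <chi_3*chi_2, chi_4> = (1/10)[1*(2)*conj(2) + 2*(-1/2 + sqrt(5)/2)*conj(-sqrt(5)/2 - 1/2) + 2*(-sqrt(5)/2 - 1/2)*conj(-1/2 + sqrt(5)/2) + 5*(0)*conj(0)]
      = (1/10)[(4) + (-2) + (-2) + (0)] = 0/10 = 0
Hence the multiplicities are chi_3: 1. Dimension check: dim(chi_3)*dim(chi_2) = 2*1 = 2 and sum (mult * dim) = 1*2 = 2.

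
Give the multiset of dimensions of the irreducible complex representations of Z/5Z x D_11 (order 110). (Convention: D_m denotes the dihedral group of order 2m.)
Dimensions: 1, 1, 1, 1, 1, 1, 1, 1, 1, 1, 2, 2, 2, 2, 2, 2, 2, 2, 2, 2, 2, 2, 2, 2, 2, 2, 2, 2, 2, 2, 2, 2, 2, 2, 2

Derivation: There are 35 irreducibles (= number of conjugacy classes). Their dimensions d_i satisfy sum d_i^2 = |G| = 110: 1 + 1 + 1 + 1 + 1 + 1 + 1 + 1 + 1 + 1 + 4 + 4 + 4 + 4 + 4 + 4 + 4 + 4 + 4 + 4 + 4 + 4 + 4 + 4 + 4 + 4 + 4 + 4 + 4 + 4 + 4 + 4 + 4 + 4 + 4 = 110. (For the product with Z/5Z: each of the 5 1-dim characters of Z/5Z tensors with each irrep of D_11, giving 5 copies of each D_11-dimension.)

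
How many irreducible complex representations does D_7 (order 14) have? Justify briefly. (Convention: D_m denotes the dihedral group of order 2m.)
5

Derivation: The number of irreducible complex representations of a finite group equals its number of conjugacy classes. D_7 has 5 conjugacy classes ((n+3)/2 for n odd), so D_7 (order 14) has exactly 5 irreducible complex representations.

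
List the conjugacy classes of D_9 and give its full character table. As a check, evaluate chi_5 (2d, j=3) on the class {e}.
Conjugacy classes: {e} of size 1, {r^1, r^8} of size 2, {r^2, r^7} of size 2, {r^3, r^6} of size 2, {r^4, r^5} of size 2, {s, sr, ..., sr^8} of size 9.
Character table:
  irrep \ class              {e} (size 1)  {r^1, r^8} (size 2)  {r^2, r^7} (size 2)  {r^3, r^6} (size 2)  {r^4, r^5} (size 2)  {s, sr, ..., sr^8} (size 9)
  chi_1 (triv)               1             1                    1                    1                    1                    1                          
  chi_2 (sign: r->1, s->-1)  1             1                    1                    1                    1                    -1                         
  chi_3 (2d, j=1)            2             2*cos(2*pi/9)        2*cos(4*pi/9)        -1                   -2*cos(pi/9)         0                          
  chi_4 (2d, j=2)            2             2*cos(4*pi/9)        -2*cos(pi/9)         -1                   2*cos(2*pi/9)        0                          
  chi_5 (2d, j=3)            2             -1                   -1                   2                    -1                   0                          
  chi_6 (2d, j=4)            2             -2*cos(pi/9)         2*cos(2*pi/9)        -1                   2*cos(4*pi/9)        0                          

Spot check: chi_5 (2d, j=3) on {e} = 2.

Working: D_9 has order 2*9 = 18 with 6 conjugacy classes, hence 6 irreducibles. Sum of squared dims 1 + 1 + 4 + 4 + 4 + 4 = 18 = |G|. Linear characters come from the abelianisation; the 2-dimensional irreps have character r^k -> 2*cos(2*pi*j*k/9), reflections -> 0.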